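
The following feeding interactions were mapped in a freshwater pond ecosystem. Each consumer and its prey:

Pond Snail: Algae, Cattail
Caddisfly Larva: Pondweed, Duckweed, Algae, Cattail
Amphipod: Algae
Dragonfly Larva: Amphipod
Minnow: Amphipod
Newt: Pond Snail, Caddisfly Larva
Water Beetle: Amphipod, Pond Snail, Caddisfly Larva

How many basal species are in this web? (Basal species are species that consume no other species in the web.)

4

Basal species (no prey listed): Pondweed, Duckweed, Algae, Cattail.
Count: 4.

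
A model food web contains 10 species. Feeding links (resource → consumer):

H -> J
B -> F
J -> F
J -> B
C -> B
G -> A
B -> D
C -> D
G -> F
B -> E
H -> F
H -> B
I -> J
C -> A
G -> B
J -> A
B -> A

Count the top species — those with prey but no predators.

Top species (has prey, but nothing eats it): D, F, A, E.
Count: 4.

4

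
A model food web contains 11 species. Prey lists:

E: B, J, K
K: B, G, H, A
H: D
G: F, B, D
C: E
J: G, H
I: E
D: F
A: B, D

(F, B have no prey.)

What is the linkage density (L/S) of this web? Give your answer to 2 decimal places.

There are L = 18 links among S = 11 species.
L/S = 18/11 = 1.6364 ≈ 1.64.

L/S = 1.64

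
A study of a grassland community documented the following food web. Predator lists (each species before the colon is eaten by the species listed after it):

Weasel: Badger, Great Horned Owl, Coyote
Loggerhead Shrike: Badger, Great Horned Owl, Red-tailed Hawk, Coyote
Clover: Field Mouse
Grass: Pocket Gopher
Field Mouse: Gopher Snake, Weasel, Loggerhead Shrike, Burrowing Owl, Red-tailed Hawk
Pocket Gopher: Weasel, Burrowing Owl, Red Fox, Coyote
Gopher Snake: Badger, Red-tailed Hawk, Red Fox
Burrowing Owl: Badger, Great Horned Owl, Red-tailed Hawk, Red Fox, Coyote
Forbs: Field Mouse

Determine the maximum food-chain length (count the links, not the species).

One longest chain: Grass → Pocket Gopher → Burrowing Owl → Badger.
It has 4 species and 3 links.

3 links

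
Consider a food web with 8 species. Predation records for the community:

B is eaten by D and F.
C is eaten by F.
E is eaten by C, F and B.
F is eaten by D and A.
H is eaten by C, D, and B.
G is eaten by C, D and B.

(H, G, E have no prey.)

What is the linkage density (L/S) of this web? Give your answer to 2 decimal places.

There are L = 14 links among S = 8 species.
L/S = 14/8 = 1.7500 ≈ 1.75.

L/S = 1.75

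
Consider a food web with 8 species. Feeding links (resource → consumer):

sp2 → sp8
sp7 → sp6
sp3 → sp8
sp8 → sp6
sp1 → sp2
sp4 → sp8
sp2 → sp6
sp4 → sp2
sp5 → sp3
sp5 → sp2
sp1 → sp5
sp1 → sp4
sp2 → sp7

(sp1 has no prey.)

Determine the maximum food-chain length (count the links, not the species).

4 links

One longest chain: sp1 → sp5 → sp3 → sp8 → sp6.
It has 5 species and 4 links.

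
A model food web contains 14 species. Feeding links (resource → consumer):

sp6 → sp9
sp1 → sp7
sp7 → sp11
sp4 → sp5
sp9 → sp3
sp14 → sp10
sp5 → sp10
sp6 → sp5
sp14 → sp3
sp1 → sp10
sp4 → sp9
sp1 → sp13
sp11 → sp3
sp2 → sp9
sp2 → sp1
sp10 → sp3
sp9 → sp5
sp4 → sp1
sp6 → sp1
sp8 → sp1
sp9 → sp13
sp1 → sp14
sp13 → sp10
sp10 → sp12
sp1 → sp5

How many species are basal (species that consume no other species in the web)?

Basal species (no prey listed): sp2, sp6, sp4, sp8.
Count: 4.

4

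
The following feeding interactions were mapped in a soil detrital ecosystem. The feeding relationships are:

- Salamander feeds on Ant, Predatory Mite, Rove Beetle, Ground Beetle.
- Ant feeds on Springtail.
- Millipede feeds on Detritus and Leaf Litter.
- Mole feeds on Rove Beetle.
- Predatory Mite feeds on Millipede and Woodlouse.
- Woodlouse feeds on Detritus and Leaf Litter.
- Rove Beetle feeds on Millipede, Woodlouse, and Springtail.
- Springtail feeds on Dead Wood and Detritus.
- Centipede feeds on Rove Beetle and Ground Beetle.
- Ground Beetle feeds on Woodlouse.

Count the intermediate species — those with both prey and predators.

Intermediate species (has both prey and predators): Woodlouse, Springtail, Millipede, Ground Beetle, Predatory Mite, Ant, Rove Beetle.
Count: 7.

7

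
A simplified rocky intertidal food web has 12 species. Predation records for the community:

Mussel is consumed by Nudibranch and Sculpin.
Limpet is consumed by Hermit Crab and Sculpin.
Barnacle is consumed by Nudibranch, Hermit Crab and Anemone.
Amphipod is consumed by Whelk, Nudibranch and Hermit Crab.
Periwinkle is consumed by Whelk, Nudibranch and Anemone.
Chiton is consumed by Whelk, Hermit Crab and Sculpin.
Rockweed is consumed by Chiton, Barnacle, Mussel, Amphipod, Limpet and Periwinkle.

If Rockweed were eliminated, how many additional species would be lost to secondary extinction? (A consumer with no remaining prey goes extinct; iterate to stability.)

Remove Rockweed.
Round 1: Barnacle (all prey gone), Chiton (all prey gone), Mussel (all prey gone), Periwinkle (all prey gone), Amphipod (all prey gone), Limpet (all prey gone) → extinct.
Round 2: Anemone (all prey gone), Sculpin (all prey gone), Hermit Crab (all prey gone), Nudibranch (all prey gone), Whelk (all prey gone) → extinct.
No further losses. Total secondary extinctions: 11.

11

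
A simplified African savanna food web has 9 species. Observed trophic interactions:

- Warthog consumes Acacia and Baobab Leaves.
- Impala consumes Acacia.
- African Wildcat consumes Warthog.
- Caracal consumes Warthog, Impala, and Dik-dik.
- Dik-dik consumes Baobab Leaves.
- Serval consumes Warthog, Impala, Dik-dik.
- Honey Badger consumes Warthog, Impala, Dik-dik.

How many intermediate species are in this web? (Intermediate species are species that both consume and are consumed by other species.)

3

Intermediate species (has both prey and predators): Dik-dik, Warthog, Impala.
Count: 3.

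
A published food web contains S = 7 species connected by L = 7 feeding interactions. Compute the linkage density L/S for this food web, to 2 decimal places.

L/S = 1.00

There are L = 7 links among S = 7 species.
L/S = 7/7 = 1.0000 ≈ 1.00.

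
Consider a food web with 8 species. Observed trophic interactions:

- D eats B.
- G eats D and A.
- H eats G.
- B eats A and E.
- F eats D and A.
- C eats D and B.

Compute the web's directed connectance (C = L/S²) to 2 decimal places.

The web has S = 8 species and L = 10 feeding links.
C = L / S² = 10 / 64 = 0.1562 ≈ 0.16.

C = 0.16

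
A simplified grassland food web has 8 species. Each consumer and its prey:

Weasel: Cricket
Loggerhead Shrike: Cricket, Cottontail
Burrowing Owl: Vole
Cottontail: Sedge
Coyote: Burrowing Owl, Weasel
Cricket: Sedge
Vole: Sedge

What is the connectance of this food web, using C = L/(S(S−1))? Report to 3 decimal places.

C = 0.161

The web has S = 8 species and L = 9 feeding links.
C = L / (S(S−1)) = 9 / 56 = 0.1607 ≈ 0.161.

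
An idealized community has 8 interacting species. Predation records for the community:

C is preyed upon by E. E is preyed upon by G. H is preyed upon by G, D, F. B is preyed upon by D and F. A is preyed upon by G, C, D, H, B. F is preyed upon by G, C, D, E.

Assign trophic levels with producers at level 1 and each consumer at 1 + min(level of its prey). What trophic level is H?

A is a producer → level 1.
H eats A → level 2.

Trophic level 2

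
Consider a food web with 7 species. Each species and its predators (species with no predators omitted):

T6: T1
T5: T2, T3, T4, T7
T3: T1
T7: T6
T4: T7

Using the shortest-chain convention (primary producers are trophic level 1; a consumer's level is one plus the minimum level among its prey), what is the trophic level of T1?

T5 is a producer → level 1.
T3 eats T5 → level 2.
T1 eats T3 → level 3.
No prey of T1 is below level 2, so 3 is the minimum.

Trophic level 3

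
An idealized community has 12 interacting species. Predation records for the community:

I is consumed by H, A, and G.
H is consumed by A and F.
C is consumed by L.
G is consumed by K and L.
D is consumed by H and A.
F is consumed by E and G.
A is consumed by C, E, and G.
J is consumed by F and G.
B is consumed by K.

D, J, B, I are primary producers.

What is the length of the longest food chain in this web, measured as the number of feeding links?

One longest chain: D → H → A → G → K.
It has 5 species and 4 links.

4 links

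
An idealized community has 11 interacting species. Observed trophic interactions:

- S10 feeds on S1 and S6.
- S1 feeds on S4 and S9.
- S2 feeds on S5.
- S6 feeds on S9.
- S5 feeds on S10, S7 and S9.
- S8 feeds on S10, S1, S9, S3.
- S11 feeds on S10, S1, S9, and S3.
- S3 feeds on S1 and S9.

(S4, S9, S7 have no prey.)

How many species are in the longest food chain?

One longest chain: S9 → S6 → S10 → S5 → S2.
It has 5 species and 4 links.

5 species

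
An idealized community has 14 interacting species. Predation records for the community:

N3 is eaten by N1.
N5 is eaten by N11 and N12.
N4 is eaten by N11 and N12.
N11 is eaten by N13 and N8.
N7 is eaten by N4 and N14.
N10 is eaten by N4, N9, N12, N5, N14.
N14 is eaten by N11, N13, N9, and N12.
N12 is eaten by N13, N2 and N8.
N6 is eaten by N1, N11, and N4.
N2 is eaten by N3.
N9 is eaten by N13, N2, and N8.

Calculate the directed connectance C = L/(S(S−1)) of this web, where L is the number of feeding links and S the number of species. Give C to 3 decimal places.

The web has S = 14 species and L = 28 feeding links.
C = L / (S(S−1)) = 28 / 182 = 0.1538 ≈ 0.154.

C = 0.154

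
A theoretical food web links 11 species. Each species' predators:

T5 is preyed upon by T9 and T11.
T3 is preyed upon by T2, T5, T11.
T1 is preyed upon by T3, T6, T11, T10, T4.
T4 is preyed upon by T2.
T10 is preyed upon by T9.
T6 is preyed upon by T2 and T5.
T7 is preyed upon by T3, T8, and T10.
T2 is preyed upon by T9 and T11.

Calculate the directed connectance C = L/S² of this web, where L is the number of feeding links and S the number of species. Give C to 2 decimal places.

The web has S = 11 species and L = 19 feeding links.
C = L / S² = 19 / 121 = 0.1570 ≈ 0.16.

C = 0.16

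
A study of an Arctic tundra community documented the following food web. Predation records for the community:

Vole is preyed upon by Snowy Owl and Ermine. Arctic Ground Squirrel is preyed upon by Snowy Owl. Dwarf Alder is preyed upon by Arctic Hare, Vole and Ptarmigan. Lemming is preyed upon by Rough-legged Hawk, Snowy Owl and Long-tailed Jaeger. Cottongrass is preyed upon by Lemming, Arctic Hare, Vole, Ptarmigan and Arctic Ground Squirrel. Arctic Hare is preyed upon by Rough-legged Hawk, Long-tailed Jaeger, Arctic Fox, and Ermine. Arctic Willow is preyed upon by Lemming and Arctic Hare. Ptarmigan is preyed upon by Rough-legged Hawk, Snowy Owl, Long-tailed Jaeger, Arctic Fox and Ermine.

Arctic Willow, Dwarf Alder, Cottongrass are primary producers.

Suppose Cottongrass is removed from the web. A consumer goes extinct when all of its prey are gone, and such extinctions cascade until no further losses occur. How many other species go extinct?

Remove Cottongrass.
Round 1: Arctic Ground Squirrel (all prey gone) → extinct.
No further losses. Total secondary extinctions: 1.

1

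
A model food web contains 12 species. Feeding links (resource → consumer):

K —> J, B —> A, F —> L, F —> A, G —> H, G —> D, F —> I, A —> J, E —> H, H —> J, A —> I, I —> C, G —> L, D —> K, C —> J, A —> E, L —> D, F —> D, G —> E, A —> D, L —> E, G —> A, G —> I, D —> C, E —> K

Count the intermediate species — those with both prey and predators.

Intermediate species (has both prey and predators): L, A, D, I, E, C, K, H.
Count: 8.

8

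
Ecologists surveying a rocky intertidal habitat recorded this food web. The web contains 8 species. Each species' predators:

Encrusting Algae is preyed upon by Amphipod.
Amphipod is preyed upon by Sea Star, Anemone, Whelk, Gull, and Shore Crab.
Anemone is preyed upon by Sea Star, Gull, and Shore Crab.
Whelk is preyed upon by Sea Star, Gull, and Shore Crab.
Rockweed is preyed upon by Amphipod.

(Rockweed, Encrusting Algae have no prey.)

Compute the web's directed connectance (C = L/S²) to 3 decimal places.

C = 0.203

The web has S = 8 species and L = 13 feeding links.
C = L / S² = 13 / 64 = 0.2031 ≈ 0.203.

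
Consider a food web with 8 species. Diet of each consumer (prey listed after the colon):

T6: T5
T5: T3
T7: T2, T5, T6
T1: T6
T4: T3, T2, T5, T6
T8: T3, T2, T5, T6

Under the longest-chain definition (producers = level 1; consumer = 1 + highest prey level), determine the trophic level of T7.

T3 is a producer → level 1.
T5 eats T3 → level 2.
T6 eats T5 → level 3.
T7 eats T6 (level 3); other prey at levels: T2 1, T5 2 → level 4.

Trophic level 4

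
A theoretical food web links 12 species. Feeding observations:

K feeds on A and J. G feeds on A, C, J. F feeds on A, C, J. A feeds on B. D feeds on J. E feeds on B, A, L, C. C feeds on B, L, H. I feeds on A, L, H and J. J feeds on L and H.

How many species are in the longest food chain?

One longest chain: H → C → G.
It has 3 species and 2 links.

3 species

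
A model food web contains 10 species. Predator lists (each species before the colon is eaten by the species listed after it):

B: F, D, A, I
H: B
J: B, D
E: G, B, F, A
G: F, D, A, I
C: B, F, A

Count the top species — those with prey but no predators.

4

Top species (has prey, but nothing eats it): F, D, A, I.
Count: 4.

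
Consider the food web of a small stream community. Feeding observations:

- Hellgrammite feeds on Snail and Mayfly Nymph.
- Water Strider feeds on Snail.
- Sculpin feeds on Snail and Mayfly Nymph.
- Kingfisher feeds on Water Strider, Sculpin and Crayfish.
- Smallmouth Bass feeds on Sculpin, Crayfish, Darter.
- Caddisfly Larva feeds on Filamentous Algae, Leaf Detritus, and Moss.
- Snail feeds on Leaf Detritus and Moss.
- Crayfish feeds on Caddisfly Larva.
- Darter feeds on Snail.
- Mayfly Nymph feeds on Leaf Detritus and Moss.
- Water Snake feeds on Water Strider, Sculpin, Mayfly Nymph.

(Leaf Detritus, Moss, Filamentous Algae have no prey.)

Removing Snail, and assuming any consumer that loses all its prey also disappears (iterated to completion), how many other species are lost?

2

Remove Snail.
Round 1: Darter (all prey gone), Water Strider (all prey gone) → extinct.
No further losses. Total secondary extinctions: 2.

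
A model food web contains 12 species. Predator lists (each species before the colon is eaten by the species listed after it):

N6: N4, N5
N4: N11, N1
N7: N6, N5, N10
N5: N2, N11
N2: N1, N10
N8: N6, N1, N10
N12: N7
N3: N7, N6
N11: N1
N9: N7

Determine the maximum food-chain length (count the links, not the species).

One longest chain: N12 → N7 → N6 → N5 → N2 → N1.
It has 6 species and 5 links.

5 links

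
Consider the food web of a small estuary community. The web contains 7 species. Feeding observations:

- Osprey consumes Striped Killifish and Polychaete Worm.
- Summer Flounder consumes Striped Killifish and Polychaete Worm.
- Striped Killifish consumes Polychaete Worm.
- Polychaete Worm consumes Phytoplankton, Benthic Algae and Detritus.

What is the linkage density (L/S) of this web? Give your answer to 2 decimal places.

L/S = 1.14

There are L = 8 links among S = 7 species.
L/S = 8/7 = 1.1429 ≈ 1.14.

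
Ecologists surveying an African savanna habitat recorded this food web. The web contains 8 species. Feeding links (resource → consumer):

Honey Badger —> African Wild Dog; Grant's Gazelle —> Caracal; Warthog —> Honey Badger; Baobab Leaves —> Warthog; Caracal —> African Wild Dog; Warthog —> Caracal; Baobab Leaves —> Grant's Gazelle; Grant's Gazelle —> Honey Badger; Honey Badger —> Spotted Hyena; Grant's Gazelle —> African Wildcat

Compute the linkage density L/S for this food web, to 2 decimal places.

There are L = 10 links among S = 8 species.
L/S = 10/8 = 1.2500 ≈ 1.25.

L/S = 1.25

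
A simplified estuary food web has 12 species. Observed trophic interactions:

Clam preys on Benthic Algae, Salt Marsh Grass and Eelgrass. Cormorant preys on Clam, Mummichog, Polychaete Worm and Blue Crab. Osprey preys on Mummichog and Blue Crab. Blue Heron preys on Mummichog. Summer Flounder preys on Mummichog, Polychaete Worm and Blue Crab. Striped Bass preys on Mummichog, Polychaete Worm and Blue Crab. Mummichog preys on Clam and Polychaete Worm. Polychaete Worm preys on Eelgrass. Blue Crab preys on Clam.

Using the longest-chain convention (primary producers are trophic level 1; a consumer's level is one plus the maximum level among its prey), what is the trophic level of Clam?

Benthic Algae is a producer → level 1.
Clam eats Benthic Algae (level 1); other prey at levels: Eelgrass 1, Salt Marsh Grass 1 → level 2.

Trophic level 2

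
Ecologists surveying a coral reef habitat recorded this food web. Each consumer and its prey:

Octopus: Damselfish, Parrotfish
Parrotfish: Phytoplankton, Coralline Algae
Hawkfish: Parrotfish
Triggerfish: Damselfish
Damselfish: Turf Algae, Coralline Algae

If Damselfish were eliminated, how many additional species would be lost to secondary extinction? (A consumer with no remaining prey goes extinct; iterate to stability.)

1

Remove Damselfish.
Round 1: Triggerfish (all prey gone) → extinct.
No further losses. Total secondary extinctions: 1.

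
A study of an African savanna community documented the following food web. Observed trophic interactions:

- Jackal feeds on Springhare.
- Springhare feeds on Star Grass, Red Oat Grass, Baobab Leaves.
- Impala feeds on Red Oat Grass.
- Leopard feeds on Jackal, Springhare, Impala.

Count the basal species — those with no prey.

Basal species (no prey listed): Red Oat Grass, Baobab Leaves, Star Grass.
Count: 3.

3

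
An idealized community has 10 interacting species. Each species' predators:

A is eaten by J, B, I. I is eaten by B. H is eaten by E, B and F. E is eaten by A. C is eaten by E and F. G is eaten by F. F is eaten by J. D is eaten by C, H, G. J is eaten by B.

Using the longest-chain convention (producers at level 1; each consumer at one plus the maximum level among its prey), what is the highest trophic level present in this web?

Producers (level 1): D.
D → H → E → A → I → B gives B level 6.
No species has a prey at level 6, so no species reaches level 7.

6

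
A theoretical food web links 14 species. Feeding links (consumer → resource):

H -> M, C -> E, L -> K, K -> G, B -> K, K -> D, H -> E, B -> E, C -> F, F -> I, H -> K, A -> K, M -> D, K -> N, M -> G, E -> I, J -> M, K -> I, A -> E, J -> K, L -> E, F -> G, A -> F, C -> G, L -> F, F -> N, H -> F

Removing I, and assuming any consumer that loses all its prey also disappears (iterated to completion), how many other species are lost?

1

Remove I.
Round 1: E (all prey gone) → extinct.
No further losses. Total secondary extinctions: 1.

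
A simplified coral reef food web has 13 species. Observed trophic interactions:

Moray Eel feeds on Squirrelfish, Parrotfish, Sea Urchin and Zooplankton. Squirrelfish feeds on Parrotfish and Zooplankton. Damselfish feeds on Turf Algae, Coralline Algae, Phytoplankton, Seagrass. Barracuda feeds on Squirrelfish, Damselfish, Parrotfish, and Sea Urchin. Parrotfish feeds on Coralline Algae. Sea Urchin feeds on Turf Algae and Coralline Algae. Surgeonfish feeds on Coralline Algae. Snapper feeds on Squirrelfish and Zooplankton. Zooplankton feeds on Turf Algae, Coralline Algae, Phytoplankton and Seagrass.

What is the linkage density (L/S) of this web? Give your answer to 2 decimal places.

L/S = 1.85

There are L = 24 links among S = 13 species.
L/S = 24/13 = 1.8462 ≈ 1.85.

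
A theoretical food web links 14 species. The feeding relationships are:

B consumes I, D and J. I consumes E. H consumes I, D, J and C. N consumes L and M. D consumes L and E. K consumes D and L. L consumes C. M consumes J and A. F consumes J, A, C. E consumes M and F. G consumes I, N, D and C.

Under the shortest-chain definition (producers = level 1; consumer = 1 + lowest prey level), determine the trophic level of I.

Trophic level 4

J is a producer → level 1.
M eats J → level 2.
E eats M → level 3.
I eats E → level 4.
No prey of I is below level 3, so 4 is the minimum.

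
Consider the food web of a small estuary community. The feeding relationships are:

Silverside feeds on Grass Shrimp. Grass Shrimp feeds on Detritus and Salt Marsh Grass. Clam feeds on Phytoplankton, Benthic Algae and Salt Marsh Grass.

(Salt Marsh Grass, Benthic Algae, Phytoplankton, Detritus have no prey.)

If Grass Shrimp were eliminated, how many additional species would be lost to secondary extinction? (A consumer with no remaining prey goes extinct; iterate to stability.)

1

Remove Grass Shrimp.
Round 1: Silverside (all prey gone) → extinct.
No further losses. Total secondary extinctions: 1.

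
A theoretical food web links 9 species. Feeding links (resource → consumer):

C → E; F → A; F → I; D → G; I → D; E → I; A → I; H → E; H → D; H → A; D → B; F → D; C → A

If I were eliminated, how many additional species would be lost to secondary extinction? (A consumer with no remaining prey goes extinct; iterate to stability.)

0

Remove I.
Every predator of it retains at least one other prey: D still has F, H.
No consumer loses all prey, so no secondary extinctions occur.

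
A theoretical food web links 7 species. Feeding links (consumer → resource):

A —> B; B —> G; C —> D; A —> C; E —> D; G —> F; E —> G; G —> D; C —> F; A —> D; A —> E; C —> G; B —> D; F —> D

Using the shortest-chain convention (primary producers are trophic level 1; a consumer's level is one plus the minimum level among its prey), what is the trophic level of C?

D is a producer → level 1.
C eats D → level 2.

Trophic level 2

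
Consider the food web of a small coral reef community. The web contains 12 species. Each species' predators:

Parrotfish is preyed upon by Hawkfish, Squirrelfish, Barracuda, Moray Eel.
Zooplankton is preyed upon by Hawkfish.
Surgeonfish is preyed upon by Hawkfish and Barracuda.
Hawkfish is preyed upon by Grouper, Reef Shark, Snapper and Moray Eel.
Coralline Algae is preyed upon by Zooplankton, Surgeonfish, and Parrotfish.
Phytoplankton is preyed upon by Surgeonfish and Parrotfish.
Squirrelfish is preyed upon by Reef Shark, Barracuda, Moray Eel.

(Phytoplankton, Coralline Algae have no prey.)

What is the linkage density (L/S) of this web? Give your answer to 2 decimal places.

There are L = 19 links among S = 12 species.
L/S = 19/12 = 1.5833 ≈ 1.58.

L/S = 1.58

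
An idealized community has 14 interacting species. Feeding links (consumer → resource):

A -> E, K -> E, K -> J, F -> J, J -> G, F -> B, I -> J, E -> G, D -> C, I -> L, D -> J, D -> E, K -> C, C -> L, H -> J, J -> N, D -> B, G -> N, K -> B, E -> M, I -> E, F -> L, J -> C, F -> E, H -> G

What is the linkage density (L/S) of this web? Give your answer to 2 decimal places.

There are L = 25 links among S = 14 species.
L/S = 25/14 = 1.7857 ≈ 1.79.

L/S = 1.79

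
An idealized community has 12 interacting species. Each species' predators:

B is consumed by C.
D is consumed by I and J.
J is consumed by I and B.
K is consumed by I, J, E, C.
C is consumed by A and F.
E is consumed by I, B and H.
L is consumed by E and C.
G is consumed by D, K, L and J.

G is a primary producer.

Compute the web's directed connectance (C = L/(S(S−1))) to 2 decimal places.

The web has S = 12 species and L = 20 feeding links.
C = L / (S(S−1)) = 20 / 132 = 0.1515 ≈ 0.15.

C = 0.15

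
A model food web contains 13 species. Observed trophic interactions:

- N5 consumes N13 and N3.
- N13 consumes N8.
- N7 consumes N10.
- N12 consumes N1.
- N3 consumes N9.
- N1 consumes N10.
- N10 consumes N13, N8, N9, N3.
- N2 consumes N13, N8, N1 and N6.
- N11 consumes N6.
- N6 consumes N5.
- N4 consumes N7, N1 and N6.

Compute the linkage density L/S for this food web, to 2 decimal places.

There are L = 20 links among S = 13 species.
L/S = 20/13 = 1.5385 ≈ 1.54.

L/S = 1.54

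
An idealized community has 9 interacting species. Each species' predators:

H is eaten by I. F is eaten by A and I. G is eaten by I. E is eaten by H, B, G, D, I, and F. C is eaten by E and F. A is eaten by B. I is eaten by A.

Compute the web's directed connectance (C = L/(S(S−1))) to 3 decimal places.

The web has S = 9 species and L = 14 feeding links.
C = L / (S(S−1)) = 14 / 72 = 0.1944 ≈ 0.194.

C = 0.194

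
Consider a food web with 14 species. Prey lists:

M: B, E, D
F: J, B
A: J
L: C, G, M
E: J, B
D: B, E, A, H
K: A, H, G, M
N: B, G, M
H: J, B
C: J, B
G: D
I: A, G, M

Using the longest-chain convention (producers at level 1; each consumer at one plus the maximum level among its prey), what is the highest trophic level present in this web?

5

Producers (level 1): J, B.
J → E → D → G → I gives I level 5.
No species has a prey at level 5, so no species reaches level 6.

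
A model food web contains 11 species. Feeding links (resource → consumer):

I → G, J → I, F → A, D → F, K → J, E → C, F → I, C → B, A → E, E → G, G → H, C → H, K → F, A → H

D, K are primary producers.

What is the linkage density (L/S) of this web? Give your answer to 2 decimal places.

There are L = 14 links among S = 11 species.
L/S = 14/11 = 1.2727 ≈ 1.27.

L/S = 1.27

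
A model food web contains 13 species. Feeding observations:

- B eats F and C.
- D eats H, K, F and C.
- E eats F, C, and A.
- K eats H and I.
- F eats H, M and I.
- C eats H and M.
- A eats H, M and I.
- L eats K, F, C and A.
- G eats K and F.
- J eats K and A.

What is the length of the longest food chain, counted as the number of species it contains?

3 species

One longest chain: I → F → D.
It has 3 species and 2 links.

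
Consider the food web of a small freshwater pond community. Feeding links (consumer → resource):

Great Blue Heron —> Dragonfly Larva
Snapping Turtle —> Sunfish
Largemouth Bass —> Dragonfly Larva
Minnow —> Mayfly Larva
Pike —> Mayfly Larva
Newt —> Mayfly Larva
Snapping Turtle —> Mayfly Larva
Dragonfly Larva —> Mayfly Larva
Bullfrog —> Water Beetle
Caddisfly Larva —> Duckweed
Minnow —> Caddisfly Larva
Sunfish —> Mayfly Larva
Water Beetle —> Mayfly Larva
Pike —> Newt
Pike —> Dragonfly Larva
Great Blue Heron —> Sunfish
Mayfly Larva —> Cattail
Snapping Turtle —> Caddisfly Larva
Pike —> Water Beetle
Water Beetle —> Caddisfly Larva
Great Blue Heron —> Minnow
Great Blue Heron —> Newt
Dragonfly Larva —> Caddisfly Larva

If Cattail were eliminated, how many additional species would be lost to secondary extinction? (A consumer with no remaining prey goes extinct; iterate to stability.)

3

Remove Cattail.
Round 1: Mayfly Larva (all prey gone) → extinct.
Round 2: Newt (all prey gone), Sunfish (all prey gone) → extinct.
No further losses. Total secondary extinctions: 3.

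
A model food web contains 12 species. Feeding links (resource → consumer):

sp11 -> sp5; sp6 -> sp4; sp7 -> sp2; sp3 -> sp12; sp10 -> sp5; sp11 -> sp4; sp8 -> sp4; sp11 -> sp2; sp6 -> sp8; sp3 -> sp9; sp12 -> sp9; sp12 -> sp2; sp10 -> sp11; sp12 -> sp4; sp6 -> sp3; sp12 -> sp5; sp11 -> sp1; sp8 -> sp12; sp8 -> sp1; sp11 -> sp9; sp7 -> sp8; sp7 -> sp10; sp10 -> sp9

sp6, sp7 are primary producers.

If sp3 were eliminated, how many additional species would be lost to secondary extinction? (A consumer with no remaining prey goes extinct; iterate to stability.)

Remove sp3.
Every predator of it retains at least one other prey: sp12 still has sp8; sp9 still has sp10, sp12, sp11.
No consumer loses all prey, so no secondary extinctions occur.

0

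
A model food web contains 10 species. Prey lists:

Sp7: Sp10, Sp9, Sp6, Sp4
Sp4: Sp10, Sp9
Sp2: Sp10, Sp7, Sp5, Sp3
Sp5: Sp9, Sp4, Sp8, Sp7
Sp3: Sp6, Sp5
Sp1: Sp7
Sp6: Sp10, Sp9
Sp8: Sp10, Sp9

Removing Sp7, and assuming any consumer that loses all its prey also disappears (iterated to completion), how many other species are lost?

Remove Sp7.
Round 1: Sp1 (all prey gone) → extinct.
No further losses. Total secondary extinctions: 1.

1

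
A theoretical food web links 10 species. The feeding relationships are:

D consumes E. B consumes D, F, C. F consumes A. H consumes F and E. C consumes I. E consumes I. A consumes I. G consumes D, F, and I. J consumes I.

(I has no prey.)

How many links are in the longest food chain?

3 links

One longest chain: I → A → F → G.
It has 4 species and 3 links.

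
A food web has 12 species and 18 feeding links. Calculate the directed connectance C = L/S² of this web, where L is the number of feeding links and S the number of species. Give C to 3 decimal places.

C = 0.125

The web has S = 12 species and L = 18 feeding links.
C = L / S² = 18 / 144 = 0.1250 ≈ 0.125.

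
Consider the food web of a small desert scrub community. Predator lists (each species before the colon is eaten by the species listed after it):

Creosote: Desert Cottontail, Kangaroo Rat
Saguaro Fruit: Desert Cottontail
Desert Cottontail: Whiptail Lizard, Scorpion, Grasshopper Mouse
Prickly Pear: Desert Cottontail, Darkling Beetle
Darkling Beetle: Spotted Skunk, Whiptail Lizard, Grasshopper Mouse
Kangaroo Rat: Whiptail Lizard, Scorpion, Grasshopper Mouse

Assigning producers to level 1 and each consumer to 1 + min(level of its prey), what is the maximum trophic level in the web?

3

Producers (level 1): Creosote, Prickly Pear, Saguaro Fruit.
Following each consumer down to its lowest-level prey: Creosote → Desert Cottontail → Scorpion (levels 1 through 3).
All prey of Scorpion (Desert Cottontail 2, Kangaroo Rat 2) are at level 2 or above, so Scorpion is at level 1 + 2 = 3.
Every consumer has at least one prey at level 2 or below, so none exceeds level 3.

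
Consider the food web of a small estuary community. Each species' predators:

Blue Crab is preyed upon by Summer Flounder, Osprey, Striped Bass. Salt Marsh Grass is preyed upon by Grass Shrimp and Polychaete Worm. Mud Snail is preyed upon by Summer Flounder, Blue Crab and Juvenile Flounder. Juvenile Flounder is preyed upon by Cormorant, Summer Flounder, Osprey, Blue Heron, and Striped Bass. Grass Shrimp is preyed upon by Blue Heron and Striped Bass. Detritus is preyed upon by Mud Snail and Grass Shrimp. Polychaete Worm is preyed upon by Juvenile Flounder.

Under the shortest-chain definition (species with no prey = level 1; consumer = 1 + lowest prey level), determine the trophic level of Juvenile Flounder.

Salt Marsh Grass has no prey (basal) → level 1.
Polychaete Worm eats Salt Marsh Grass → level 2.
Juvenile Flounder eats Polychaete Worm → level 3.
No prey of Juvenile Flounder is below level 2, so 3 is the minimum.

Trophic level 3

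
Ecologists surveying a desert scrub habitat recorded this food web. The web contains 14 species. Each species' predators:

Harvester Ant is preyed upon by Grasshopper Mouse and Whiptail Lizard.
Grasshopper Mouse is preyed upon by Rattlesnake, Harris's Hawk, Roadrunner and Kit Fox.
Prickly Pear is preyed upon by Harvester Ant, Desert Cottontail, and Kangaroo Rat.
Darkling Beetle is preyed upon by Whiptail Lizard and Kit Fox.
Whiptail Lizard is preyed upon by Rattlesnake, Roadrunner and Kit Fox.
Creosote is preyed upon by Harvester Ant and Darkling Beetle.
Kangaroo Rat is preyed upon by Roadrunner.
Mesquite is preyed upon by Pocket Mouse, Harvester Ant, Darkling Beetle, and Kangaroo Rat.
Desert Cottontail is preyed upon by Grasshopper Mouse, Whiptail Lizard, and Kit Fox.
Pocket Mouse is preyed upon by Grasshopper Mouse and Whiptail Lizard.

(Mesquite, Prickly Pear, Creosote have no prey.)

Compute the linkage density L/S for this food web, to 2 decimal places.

There are L = 26 links among S = 14 species.
L/S = 26/14 = 1.8571 ≈ 1.86.

L/S = 1.86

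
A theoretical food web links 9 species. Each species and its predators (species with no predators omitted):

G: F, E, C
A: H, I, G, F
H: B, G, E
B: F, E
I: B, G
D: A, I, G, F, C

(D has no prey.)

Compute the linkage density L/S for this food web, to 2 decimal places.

L/S = 2.11

There are L = 19 links among S = 9 species.
L/S = 19/9 = 2.1111 ≈ 2.11.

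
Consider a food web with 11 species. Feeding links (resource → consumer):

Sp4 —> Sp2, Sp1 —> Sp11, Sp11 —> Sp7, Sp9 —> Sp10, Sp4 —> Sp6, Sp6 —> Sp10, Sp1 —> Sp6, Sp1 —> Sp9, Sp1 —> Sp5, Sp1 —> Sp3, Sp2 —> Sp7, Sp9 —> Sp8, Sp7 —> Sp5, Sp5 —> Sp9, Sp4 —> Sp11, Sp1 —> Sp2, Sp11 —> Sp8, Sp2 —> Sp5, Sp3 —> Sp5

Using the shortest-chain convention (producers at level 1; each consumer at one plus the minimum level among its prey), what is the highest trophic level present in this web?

Producers (level 1): Sp1, Sp4.
Following each consumer down to its lowest-level prey: Sp1 → Sp9 → Sp8 (levels 1 through 3).
All prey of Sp8 (Sp9 2, Sp11 2) are at level 2 or above, so Sp8 is at level 1 + 2 = 3.
Every consumer has at least one prey at level 2 or below, so none exceeds level 3.

3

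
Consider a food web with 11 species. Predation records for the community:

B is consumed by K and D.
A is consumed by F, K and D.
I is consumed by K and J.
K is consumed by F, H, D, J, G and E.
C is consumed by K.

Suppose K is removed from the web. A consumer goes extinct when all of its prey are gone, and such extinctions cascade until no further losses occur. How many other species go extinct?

3

Remove K.
Round 1: E (all prey gone), H (all prey gone), G (all prey gone) → extinct.
No further losses. Total secondary extinctions: 3.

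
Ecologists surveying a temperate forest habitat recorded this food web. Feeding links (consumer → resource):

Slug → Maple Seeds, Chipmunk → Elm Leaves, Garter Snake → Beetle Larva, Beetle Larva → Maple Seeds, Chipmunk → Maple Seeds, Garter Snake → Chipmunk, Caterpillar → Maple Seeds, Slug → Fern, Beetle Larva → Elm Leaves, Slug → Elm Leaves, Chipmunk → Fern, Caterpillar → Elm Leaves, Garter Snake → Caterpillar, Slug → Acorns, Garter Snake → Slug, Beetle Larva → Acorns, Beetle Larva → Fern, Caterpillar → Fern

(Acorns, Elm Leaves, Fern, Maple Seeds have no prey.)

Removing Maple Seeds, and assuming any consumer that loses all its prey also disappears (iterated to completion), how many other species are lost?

0

Remove Maple Seeds.
Every predator of it retains at least one other prey: Beetle Larva still has Acorns, Elm Leaves, Fern; Caterpillar still has Elm Leaves, Fern; Slug still has Acorns, Elm Leaves, Fern; Chipmunk still has Elm Leaves, Fern.
No consumer loses all prey, so no secondary extinctions occur.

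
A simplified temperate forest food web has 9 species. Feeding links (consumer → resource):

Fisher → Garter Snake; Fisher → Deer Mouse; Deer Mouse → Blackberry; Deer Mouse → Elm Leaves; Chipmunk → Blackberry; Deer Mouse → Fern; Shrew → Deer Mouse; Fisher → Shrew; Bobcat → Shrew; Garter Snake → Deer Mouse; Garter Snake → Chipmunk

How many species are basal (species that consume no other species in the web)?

Basal species (no prey listed): Elm Leaves, Fern, Blackberry.
Count: 3.

3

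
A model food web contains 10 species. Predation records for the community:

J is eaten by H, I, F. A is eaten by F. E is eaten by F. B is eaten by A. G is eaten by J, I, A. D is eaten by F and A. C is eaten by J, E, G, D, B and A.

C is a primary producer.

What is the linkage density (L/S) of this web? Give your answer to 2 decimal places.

L/S = 1.70

There are L = 17 links among S = 10 species.
L/S = 17/10 = 1.7000 ≈ 1.70.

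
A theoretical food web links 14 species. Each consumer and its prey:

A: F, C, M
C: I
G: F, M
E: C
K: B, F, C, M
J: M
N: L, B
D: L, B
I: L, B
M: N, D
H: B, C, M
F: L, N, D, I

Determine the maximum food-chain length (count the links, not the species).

3 links

One longest chain: L → N → F → G.
It has 4 species and 3 links.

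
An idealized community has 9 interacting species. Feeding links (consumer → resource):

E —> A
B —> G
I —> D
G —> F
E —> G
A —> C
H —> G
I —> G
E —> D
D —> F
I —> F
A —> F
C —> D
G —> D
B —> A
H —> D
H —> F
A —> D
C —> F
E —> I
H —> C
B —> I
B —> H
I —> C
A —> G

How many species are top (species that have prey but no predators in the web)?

Top species (has prey, but nothing eats it): E, B.
Count: 2.

2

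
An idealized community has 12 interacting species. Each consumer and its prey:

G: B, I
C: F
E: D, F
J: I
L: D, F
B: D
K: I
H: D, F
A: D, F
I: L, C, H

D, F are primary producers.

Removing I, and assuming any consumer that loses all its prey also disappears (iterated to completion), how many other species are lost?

Remove I.
Round 1: J (all prey gone), K (all prey gone) → extinct.
No further losses. Total secondary extinctions: 2.

2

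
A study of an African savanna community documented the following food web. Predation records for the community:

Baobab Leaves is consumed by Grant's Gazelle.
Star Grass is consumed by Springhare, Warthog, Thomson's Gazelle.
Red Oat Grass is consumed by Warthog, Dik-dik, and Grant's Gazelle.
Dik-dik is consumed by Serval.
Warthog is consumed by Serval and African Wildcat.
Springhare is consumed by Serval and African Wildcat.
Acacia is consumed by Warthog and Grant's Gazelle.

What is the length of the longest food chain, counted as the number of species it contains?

3 species

One longest chain: Red Oat Grass → Dik-dik → Serval.
It has 3 species and 2 links.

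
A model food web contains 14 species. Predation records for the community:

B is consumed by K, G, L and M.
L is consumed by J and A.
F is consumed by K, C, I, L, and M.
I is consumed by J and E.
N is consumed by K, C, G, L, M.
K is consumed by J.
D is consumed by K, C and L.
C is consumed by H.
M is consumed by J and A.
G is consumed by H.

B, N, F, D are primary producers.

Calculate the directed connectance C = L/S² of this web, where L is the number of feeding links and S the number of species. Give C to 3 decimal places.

The web has S = 14 species and L = 26 feeding links.
C = L / S² = 26 / 196 = 0.1327 ≈ 0.133.

C = 0.133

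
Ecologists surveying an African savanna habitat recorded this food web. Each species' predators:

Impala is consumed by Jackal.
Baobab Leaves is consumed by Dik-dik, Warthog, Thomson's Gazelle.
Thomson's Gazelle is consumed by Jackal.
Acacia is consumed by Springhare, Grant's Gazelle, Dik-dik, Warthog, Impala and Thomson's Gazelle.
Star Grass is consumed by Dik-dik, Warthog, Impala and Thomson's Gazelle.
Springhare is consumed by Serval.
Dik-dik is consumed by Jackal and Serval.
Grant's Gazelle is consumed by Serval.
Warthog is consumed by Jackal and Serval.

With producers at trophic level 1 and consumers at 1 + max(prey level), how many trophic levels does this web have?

3

Producers (level 1): Acacia, Baobab Leaves, Star Grass.
Acacia → Dik-dik → Serval gives Serval level 3.
No species has a prey at level 3, so no species reaches level 4.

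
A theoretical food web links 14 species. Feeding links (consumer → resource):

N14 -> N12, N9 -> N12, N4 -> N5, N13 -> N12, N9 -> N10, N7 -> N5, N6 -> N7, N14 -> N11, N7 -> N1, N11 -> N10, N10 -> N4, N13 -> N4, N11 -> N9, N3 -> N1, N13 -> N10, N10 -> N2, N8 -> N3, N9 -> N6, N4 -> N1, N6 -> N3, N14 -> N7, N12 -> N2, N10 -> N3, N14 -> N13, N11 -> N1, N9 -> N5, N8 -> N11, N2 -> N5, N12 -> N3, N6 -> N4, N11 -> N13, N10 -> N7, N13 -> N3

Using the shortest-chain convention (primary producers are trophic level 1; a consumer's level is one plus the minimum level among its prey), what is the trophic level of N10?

Trophic level 3

N1 is a producer → level 1.
N3 eats N1 → level 2.
N10 eats N3 → level 3.
No prey of N10 is below level 2, so 3 is the minimum.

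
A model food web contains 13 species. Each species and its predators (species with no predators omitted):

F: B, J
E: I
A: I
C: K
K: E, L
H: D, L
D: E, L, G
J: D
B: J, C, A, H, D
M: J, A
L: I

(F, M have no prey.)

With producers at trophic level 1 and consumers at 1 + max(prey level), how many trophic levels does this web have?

6

Producers (level 1): F, M.
F → B → C → K → E → I gives I level 6.
No species has a prey at level 6, so no species reaches level 7.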